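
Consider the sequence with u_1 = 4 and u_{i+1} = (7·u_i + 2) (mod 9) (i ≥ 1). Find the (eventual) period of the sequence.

9

Listing terms: u_1 = 4; u_2 = 3; u_3 = 5; u_4 = 1; u_5 = 0; u_6 = 2; u_7 = 7; u_8 = 6; u_9 = 8; u_{10} = 4.
Since u_{10} = u_1 = 4, the sequence is periodic with period 9.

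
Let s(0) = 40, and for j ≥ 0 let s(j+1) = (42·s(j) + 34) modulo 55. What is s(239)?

Computing terms: s(0) = 40; s(1) = 9; s(2) = 27; s(3) = 13; s(4) = 30; s(5) = 29; s(6) = 42; s(7) = 38; s(8) = 35; s(9) = 19; s(10) = 7; s(11) = 53; s(12) = 5; s(13) = 24; s(14) = 52; s(15) = 18; s(16) = 20; s(17) = 49; s(18) = 2; s(19) = 8; s(20) = 40.
The sequence repeats with period 20.
So s(239) = s(0 + ((239-0) mod 20)) = s(19) = 8.

8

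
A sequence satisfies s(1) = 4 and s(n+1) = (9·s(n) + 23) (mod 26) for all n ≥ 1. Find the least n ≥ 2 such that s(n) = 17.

4

We have s(1) = 4,  s(2) = 7,  s(3) = 8,  s(4) = 17,  s(5) = 20,  s(6) = 21,  s(7) = 4.
Since s(7) = s(1) = 4, the sequence is periodic with period 6.
The value 17 first appears (with n ≥ 2) at s(4).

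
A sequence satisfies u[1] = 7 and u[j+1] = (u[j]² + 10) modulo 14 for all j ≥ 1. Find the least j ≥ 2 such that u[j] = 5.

Computing terms: u[1] = 7; u[2] = 3; u[3] = 5; u[4] = 7.
Since u[4] = u[1] = 7, the sequence is periodic with period 3.
The value 5 first appears (with j ≥ 2) at u[3].

3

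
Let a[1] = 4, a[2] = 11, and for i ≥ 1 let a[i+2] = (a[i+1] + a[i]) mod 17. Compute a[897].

4

Computing terms: a[1] = 4,  a[2] = 11,  a[3] = 15,  a[4] = 9,  a[5] = 7,  a[6] = 16,  a[7] = 6,  a[8] = 5,  a[9] = 11,  a[10] = 16,  a[11] = 10,  a[12] = 9,  a[13] = 2,  a[14] = 11,  a[15] = 13,  a[16] = 7,  a[17] = 3,  a[18] = 10,  a[19] = 13,  a[20] = 6,  a[21] = 2,  a[22] = 8,  a[23] = 10,  a[24] = 1,  a[25] = 11,  a[26] = 12,  a[27] = 6,  a[28] = 1,  a[29] = 7,  a[30] = 8,  a[31] = 15,  a[32] = 6,  a[33] = 4,  a[34] = 10,  a[35] = 14,  a[36] = 7,  a[37] = 4,  a[38] = 11.
The sequence repeats with period 36.
(897 - 1) mod 36 = 32, so a[897] = a[33] = 4.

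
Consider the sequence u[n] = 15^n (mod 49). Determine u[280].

Listing terms: u[1] = 15; u[2] = 29; u[3] = 43; u[4] = 8; u[5] = 22; u[6] = 36; u[7] = 1; u[8] = 15.
The sequence repeats with period 7.
(280 - 1) mod 7 = 6, so u[280] = u[7] = 1.

1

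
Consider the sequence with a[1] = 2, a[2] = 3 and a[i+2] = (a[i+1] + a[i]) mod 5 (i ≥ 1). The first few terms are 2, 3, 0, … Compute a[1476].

a[1] = 2, a[2] = 3, a[3] = 0, a[4] = 3, a[5] = 3, a[6] = 1, a[7] = 4, a[8] = 0, a[9] = 4, a[10] = 4, a[11] = 3, a[12] = 2, a[13] = 0, a[14] = 2, a[15] = 2, a[16] = 4, a[17] = 1, a[18] = 0, a[19] = 1, a[20] = 1, a[21] = 2, a[22] = 3.
Since (a[21], a[22]) = (a[1], a[2]) = (2, 3) (two consecutive terms determine the rest), the sequence is periodic with period 20.
(1476 - 1) mod 20 = 15, so a[1476] = a[16] = 4.

4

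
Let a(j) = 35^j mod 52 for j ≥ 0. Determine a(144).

a(0) = 1, a(1) = 35, a(2) = 29, a(3) = 27, a(4) = 9, a(5) = 3, a(6) = 1.
Since a(6) = a(0) = 1, the sequence is periodic with period 6.
So a(144) = a(0 + ((144-0) mod 6)) = a(0) = 1.

1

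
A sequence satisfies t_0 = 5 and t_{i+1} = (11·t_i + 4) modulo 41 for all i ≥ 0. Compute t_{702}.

35

We have t_0 = 5; t_1 = 18; t_2 = 38; t_3 = 12; t_4 = 13; t_5 = 24; t_6 = 22; t_7 = 0; t_8 = 4; t_9 = 7; t_{10} = 40; t_{11} = 34; t_{12} = 9; t_{13} = 21; t_{14} = 30; t_{15} = 6; t_{16} = 29; t_{17} = 36; t_{18} = 31; t_{19} = 17; t_{20} = 27; t_{21} = 14; t_{22} = 35; t_{23} = 20; t_{24} = 19; t_{25} = 8; t_{26} = 10; t_{27} = 32; t_{28} = 28; t_{29} = 25; t_{30} = 33; t_{31} = 39; t_{32} = 23; t_{33} = 11; t_{34} = 2; t_{35} = 26; t_{36} = 3; t_{37} = 37; t_{38} = 1; t_{39} = 15; t_{40} = 5.
The sequence repeats with period 40.
So t_{702} = t_{0 + ((702-0) mod 40)} = t_{22} = 35.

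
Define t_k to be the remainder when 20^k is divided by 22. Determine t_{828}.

Computing terms: t_0 = 1, t_1 = 20, t_2 = 4, t_3 = 14, t_4 = 16, t_5 = 12, t_6 = 20.
Since t_6 = t_1 = 20, the sequence is eventually periodic: after a pre-period of length 1 it cycles with period 5.
For k ≥ 1, t_k depends only on (k - 1) mod 5. (828 - 1) mod 5 = 2, so t_{828} = t_3 = 14.

14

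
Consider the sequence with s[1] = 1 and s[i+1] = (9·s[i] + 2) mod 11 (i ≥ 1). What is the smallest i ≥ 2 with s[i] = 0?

Computing terms: s[1] = 1, s[2] = 0, s[3] = 2, s[4] = 9, s[5] = 6, s[6] = 1.
Since s[6] = s[1] = 1, the sequence is periodic with period 5.
The value 0 first appears (with i ≥ 2) at s[2].

2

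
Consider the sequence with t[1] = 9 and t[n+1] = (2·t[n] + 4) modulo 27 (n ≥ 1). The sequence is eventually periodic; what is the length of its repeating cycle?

t[1] = 9, t[2] = 22, t[3] = 21, t[4] = 19, t[5] = 15, t[6] = 7, t[7] = 18, t[8] = 13, t[9] = 3, t[10] = 10, t[11] = 24, t[12] = 25, t[13] = 0, t[14] = 4, t[15] = 12, t[16] = 1, t[17] = 6, t[18] = 16, t[19] = 9.
Since t[19] = t[1] = 9, the sequence is periodic with period 18.

18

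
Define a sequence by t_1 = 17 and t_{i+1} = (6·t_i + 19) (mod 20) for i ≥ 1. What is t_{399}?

Computing terms: t_1 = 17, t_2 = 1, t_3 = 5, t_4 = 9, t_5 = 13, t_6 = 17.
The sequence repeats with period 5.
So t_{399} = t_{1 + ((399-1) mod 5)} = t_4 = 9.

9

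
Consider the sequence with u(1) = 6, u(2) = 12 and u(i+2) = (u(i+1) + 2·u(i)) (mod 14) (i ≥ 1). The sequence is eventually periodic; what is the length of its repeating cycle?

u(1) = 6, u(2) = 12, u(3) = 10, u(4) = 6, u(5) = 12.
The sequence repeats with period 3.

3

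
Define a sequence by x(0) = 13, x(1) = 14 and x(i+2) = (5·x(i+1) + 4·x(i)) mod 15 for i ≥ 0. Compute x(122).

x(0) = 13,  x(1) = 14,  x(2) = 2,  x(3) = 6,  x(4) = 8,  x(5) = 4,  x(6) = 7,  x(7) = 6,  x(8) = 13,  x(9) = 14.
The sequence repeats with period 8.
So x(122) = x(0 + ((122-0) mod 8)) = x(2) = 2.

2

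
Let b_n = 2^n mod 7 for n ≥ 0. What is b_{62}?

We have b_0 = 1, b_1 = 2, b_2 = 4, b_3 = 1.
Since b_3 = b_0 = 1, the sequence is periodic with period 3.
(62 - 0) mod 3 = 2, so b_{62} = b_2 = 4.

4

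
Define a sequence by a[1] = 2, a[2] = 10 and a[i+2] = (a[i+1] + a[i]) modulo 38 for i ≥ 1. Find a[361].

2

We have a[1] = 2,  a[2] = 10,  a[3] = 12,  a[4] = 22,  a[5] = 34,  a[6] = 18,  a[7] = 14,  a[8] = 32,  a[9] = 8,  a[10] = 2,  a[11] = 10.
Since (a[10], a[11]) = (a[1], a[2]) = (2, 10) (two consecutive terms determine the rest), the sequence is periodic with period 9.
So a[361] = a[1 + ((361-1) mod 9)] = a[1] = 2.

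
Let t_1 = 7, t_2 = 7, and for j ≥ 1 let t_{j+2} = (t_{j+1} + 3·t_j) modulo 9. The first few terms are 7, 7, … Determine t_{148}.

t_1 = 7, t_2 = 7, t_3 = 1, t_4 = 4, t_5 = 7, t_6 = 1.
Since (t_5, t_6) = (t_2, t_3) = (7, 1) (two consecutive terms determine the rest), the sequence is eventually periodic: after a pre-period of length 1 it cycles with period 3.
For j ≥ 2, t_j depends only on (j - 2) mod 3. (148 - 2) mod 3 = 2, so t_{148} = t_4 = 4.

4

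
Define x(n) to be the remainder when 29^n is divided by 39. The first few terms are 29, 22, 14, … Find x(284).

22

We have x(1) = 29,  x(2) = 22,  x(3) = 14,  x(4) = 16,  x(5) = 35,  x(6) = 1,  x(7) = 29.
The sequence repeats with period 6.
So x(284) = x(1 + ((284-1) mod 6)) = x(2) = 22.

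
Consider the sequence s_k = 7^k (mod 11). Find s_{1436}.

4

We have s_0 = 1; s_1 = 7; s_2 = 5; s_3 = 2; s_4 = 3; s_5 = 10; s_6 = 4; s_7 = 6; s_8 = 9; s_9 = 8; s_{10} = 1.
Since s_{10} = s_0 = 1, the sequence is periodic with period 10.
(1436 - 0) mod 10 = 6, so s_{1436} = s_6 = 4.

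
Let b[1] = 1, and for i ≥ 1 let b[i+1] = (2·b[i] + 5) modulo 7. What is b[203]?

b[1] = 1; b[2] = 0; b[3] = 5; b[4] = 1.
Since b[4] = b[1] = 1, the sequence is periodic with period 3.
(203 - 1) mod 3 = 1, so b[203] = b[2] = 0.

0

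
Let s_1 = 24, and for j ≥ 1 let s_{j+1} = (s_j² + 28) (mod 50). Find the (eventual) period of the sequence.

Computing terms: s_1 = 24, s_2 = 4, s_3 = 44, s_4 = 14, s_5 = 24.
Since s_5 = s_1 = 24, the sequence is periodic with period 4.

4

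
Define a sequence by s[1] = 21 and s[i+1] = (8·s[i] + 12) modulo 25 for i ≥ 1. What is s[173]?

s[1] = 21, s[2] = 5, s[3] = 2, s[4] = 3, s[5] = 11, s[6] = 0, s[7] = 12, s[8] = 8, s[9] = 1, s[10] = 20, s[11] = 22, s[12] = 13, s[13] = 16, s[14] = 15, s[15] = 7, s[16] = 18, s[17] = 6, s[18] = 10, s[19] = 17, s[20] = 23, s[21] = 21.
The sequence repeats with period 20.
So s[173] = s[1 + ((173-1) mod 20)] = s[13] = 16.

16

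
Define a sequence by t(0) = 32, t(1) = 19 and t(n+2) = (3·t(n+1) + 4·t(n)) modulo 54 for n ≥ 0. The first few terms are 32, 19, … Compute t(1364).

23

t(0) = 32,  t(1) = 19,  t(2) = 23,  t(3) = 37,  t(4) = 41,  t(5) = 1,  t(6) = 5,  t(7) = 19,  t(8) = 23.
Since (t(7), t(8)) = (t(1), t(2)) = (19, 23) (two consecutive terms determine the rest), the sequence is eventually periodic: after a pre-period of length 1 it cycles with period 6.
For n ≥ 1, t(n) depends only on (n - 1) mod 6. (1364 - 1) mod 6 = 1, so t(1364) = t(2) = 23.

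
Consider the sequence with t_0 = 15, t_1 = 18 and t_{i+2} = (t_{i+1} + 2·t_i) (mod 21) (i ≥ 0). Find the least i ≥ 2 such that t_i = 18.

7

We have t_0 = 15; t_1 = 18; t_2 = 6; t_3 = 0; t_4 = 12; t_5 = 12; t_6 = 15; t_7 = 18.
Since (t_6, t_7) = (t_0, t_1) = (15, 18) (two consecutive terms determine the rest), the sequence is periodic with period 6.
The value 18 next appears (with i ≥ 2) at t_7.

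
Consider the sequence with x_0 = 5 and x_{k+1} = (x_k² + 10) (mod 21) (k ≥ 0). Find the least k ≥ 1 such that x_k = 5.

Computing terms: x_0 = 5, x_1 = 14, x_2 = 17, x_3 = 5.
The sequence repeats with period 3.
The value 5 next appears (with k ≥ 1) at x_3.

3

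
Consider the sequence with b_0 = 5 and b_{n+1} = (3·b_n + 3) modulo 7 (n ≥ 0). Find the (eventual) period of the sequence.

b_0 = 5,  b_1 = 4,  b_2 = 1,  b_3 = 6,  b_4 = 0,  b_5 = 3,  b_6 = 5.
Since b_6 = b_0 = 5, the sequence is periodic with period 6.

6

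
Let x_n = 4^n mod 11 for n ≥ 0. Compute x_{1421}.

4

x_0 = 1, x_1 = 4, x_2 = 5, x_3 = 9, x_4 = 3, x_5 = 1.
Since x_5 = x_0 = 1, the sequence is periodic with period 5.
So x_{1421} = x_{0 + ((1421-0) mod 5)} = x_1 = 4.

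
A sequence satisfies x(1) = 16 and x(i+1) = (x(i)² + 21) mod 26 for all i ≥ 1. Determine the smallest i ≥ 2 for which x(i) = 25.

4

Computing terms: x(1) = 16,  x(2) = 17,  x(3) = 24,  x(4) = 25,  x(5) = 22,  x(6) = 11,  x(7) = 12,  x(8) = 9,  x(9) = 24.
Since x(9) = x(3) = 24, the sequence is eventually periodic: after a pre-period of length 2 it cycles with period 6.
The value 25 first appears (with i ≥ 2) at x(4).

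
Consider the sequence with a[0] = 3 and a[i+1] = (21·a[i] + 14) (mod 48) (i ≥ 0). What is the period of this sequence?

8

We have a[0] = 3,  a[1] = 29,  a[2] = 47,  a[3] = 41,  a[4] = 11,  a[5] = 5,  a[6] = 23,  a[7] = 17,  a[8] = 35,  a[9] = 29.
Since a[9] = a[1] = 29, the sequence is eventually periodic: after a pre-period of length 1 it cycles with period 8.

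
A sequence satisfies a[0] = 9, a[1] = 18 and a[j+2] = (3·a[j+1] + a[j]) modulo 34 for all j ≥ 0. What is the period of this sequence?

a[0] = 9; a[1] = 18; a[2] = 29; a[3] = 3; a[4] = 4; a[5] = 15; a[6] = 15; a[7] = 26; a[8] = 25; a[9] = 33; a[10] = 22; a[11] = 31; a[12] = 13; a[13] = 2; a[14] = 19; a[15] = 25; a[16] = 26; a[17] = 1; a[18] = 29; a[19] = 20; a[20] = 21; a[21] = 15; a[22] = 32; a[23] = 9; a[24] = 25; a[25] = 16; a[26] = 5; a[27] = 31; a[28] = 30; a[29] = 19; a[30] = 19; a[31] = 8; a[32] = 9; a[33] = 1; a[34] = 12; a[35] = 3; a[36] = 21; a[37] = 32; a[38] = 15; a[39] = 9; a[40] = 8; a[41] = 33; a[42] = 5; a[43] = 14; a[44] = 13; a[45] = 19; a[46] = 2; a[47] = 25; a[48] = 9; a[49] = 18.
The sequence repeats with period 48.

48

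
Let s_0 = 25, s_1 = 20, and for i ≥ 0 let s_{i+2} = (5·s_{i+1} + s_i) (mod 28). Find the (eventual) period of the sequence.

Listing terms: s_0 = 25; s_1 = 20; s_2 = 13; s_3 = 1; s_4 = 18; s_5 = 7; s_6 = 25; s_7 = 20.
The sequence repeats with period 6.

6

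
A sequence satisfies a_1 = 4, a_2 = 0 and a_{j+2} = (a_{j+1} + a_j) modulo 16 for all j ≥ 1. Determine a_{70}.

4

Listing terms: a_1 = 4,  a_2 = 0,  a_3 = 4,  a_4 = 4,  a_5 = 8,  a_6 = 12,  a_7 = 4,  a_8 = 0.
The sequence repeats with period 6.
(70 - 1) mod 6 = 3, so a_{70} = a_4 = 4.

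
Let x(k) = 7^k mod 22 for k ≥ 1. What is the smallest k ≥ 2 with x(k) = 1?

10

We have x(1) = 7, x(2) = 5, x(3) = 13, x(4) = 3, x(5) = 21, x(6) = 15, x(7) = 17, x(8) = 9, x(9) = 19, x(10) = 1, x(11) = 7.
The sequence repeats with period 10.
The value 1 first appears (with k ≥ 2) at x(10).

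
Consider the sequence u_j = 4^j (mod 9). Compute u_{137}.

7

Listing terms: u_0 = 1,  u_1 = 4,  u_2 = 7,  u_3 = 1.
The sequence repeats with period 3.
So u_{137} = u_{0 + ((137-0) mod 3)} = u_2 = 7.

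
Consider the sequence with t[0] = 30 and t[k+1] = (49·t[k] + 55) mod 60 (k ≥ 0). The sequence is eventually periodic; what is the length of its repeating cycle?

12

Computing terms: t[0] = 30,  t[1] = 25,  t[2] = 20,  t[3] = 15,  t[4] = 10,  t[5] = 5,  t[6] = 0,  t[7] = 55,  t[8] = 50,  t[9] = 45,  t[10] = 40,  t[11] = 35,  t[12] = 30.
The sequence repeats with period 12.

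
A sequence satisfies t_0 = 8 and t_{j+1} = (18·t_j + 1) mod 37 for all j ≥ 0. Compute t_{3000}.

0

We have t_0 = 8, t_1 = 34, t_2 = 21, t_3 = 9, t_4 = 15, t_5 = 12, t_6 = 32, t_7 = 22, t_8 = 27, t_9 = 6, t_{10} = 35, t_{11} = 2, t_{12} = 0, t_{13} = 1, t_{14} = 19, t_{15} = 10, t_{16} = 33, t_{17} = 3, t_{18} = 18, t_{19} = 29, t_{20} = 5, t_{21} = 17, t_{22} = 11, t_{23} = 14, t_{24} = 31, t_{25} = 4, t_{26} = 36, t_{27} = 20, t_{28} = 28, t_{29} = 24, t_{30} = 26, t_{31} = 25, t_{32} = 7, t_{33} = 16, t_{34} = 30, t_{35} = 23, t_{36} = 8.
The sequence repeats with period 36.
So t_{3000} = t_{0 + ((3000-0) mod 36)} = t_{12} = 0.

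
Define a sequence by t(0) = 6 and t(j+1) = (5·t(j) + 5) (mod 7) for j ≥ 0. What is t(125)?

3

Listing terms: t(0) = 6,  t(1) = 0,  t(2) = 5,  t(3) = 2,  t(4) = 1,  t(5) = 3,  t(6) = 6.
Since t(6) = t(0) = 6, the sequence is periodic with period 6.
So t(125) = t(0 + ((125-0) mod 6)) = t(5) = 3.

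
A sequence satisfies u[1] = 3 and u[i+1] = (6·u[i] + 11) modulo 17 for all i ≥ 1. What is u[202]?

Listing terms: u[1] = 3, u[2] = 12, u[3] = 15, u[4] = 16, u[5] = 5, u[6] = 7, u[7] = 2, u[8] = 6, u[9] = 13, u[10] = 4, u[11] = 1, u[12] = 0, u[13] = 11, u[14] = 9, u[15] = 14, u[16] = 10, u[17] = 3.
The sequence repeats with period 16.
(202 - 1) mod 16 = 9, so u[202] = u[10] = 4.

4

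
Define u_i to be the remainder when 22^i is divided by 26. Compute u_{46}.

22

We have u_1 = 22,  u_2 = 16,  u_3 = 14,  u_4 = 22.
Since u_4 = u_1 = 22, the sequence is periodic with period 3.
(46 - 1) mod 3 = 0, so u_{46} = u_1 = 22.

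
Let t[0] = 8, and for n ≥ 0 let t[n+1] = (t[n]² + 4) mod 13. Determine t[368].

t[0] = 8, t[1] = 3, t[2] = 0, t[3] = 4, t[4] = 7, t[5] = 1, t[6] = 5, t[7] = 3.
Since t[7] = t[1] = 3, the sequence is eventually periodic: after a pre-period of length 1 it cycles with period 6.
For n ≥ 1, t[n] depends only on (n - 1) mod 6. (368 - 1) mod 6 = 1, so t[368] = t[2] = 0.

0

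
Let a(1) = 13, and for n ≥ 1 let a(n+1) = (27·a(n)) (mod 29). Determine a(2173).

6

a(1) = 13; a(2) = 3; a(3) = 23; a(4) = 12; a(5) = 5; a(6) = 19; a(7) = 20; a(8) = 18; a(9) = 22; a(10) = 14; a(11) = 1; a(12) = 27; a(13) = 4; a(14) = 21; a(15) = 16; a(16) = 26; a(17) = 6; a(18) = 17; a(19) = 24; a(20) = 10; a(21) = 9; a(22) = 11; a(23) = 7; a(24) = 15; a(25) = 28; a(26) = 2; a(27) = 25; a(28) = 8; a(29) = 13.
The sequence repeats with period 28.
So a(2173) = a(1 + ((2173-1) mod 28)) = a(17) = 6.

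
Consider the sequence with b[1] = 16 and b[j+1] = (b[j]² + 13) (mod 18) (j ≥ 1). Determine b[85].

2

We have b[1] = 16; b[2] = 17; b[3] = 14; b[4] = 11; b[5] = 8; b[6] = 5; b[7] = 2; b[8] = 17.
Since b[8] = b[2] = 17, the sequence is eventually periodic: after a pre-period of length 1 it cycles with period 6.
For j ≥ 2, b[j] depends only on (j - 2) mod 6. (85 - 2) mod 6 = 5, so b[85] = b[7] = 2.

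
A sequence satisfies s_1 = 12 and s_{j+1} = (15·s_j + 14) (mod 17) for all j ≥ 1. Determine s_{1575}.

15

We have s_1 = 12; s_2 = 7; s_3 = 0; s_4 = 14; s_5 = 3; s_6 = 8; s_7 = 15; s_8 = 1; s_9 = 12.
The sequence repeats with period 8.
So s_{1575} = s_{1 + ((1575-1) mod 8)} = s_7 = 15.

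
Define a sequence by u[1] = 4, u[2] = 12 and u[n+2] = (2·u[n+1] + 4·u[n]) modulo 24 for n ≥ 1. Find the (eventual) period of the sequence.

We have u[1] = 4,  u[2] = 12,  u[3] = 16,  u[4] = 8,  u[5] = 8,  u[6] = 0,  u[7] = 8,  u[8] = 16,  u[9] = 16,  u[10] = 0,  u[11] = 16,  u[12] = 8.
Since (u[11], u[12]) = (u[3], u[4]) = (16, 8) (two consecutive terms determine the rest), the sequence is eventually periodic: after a pre-period of length 2 it cycles with period 8.

8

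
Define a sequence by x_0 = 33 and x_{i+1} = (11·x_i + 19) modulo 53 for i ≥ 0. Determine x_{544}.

Computing terms: x_0 = 33, x_1 = 11, x_2 = 34, x_3 = 22, x_4 = 49, x_5 = 28, x_6 = 9, x_7 = 12, x_8 = 45, x_9 = 37, x_{10} = 2, x_{11} = 41, x_{12} = 46, x_{13} = 48, x_{14} = 17, x_{15} = 47, x_{16} = 6, x_{17} = 32, x_{18} = 0, x_{19} = 19, x_{20} = 16, x_{21} = 36, x_{22} = 44, x_{23} = 26, x_{24} = 40, x_{25} = 35, x_{26} = 33.
The sequence repeats with period 26.
So x_{544} = x_{0 + ((544-0) mod 26)} = x_{24} = 40.

40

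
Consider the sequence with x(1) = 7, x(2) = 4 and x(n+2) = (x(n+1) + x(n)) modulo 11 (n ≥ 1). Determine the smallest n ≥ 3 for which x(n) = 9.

8

We have x(1) = 7; x(2) = 4; x(3) = 0; x(4) = 4; x(5) = 4; x(6) = 8; x(7) = 1; x(8) = 9; x(9) = 10; x(10) = 8; x(11) = 7; x(12) = 4.
Since (x(11), x(12)) = (x(1), x(2)) = (7, 4) (two consecutive terms determine the rest), the sequence is periodic with period 10.
The value 9 first appears (with n ≥ 3) at x(8).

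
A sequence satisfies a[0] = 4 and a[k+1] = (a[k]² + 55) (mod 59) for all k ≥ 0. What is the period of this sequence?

12

We have a[0] = 4; a[1] = 12; a[2] = 22; a[3] = 8; a[4] = 1; a[5] = 56; a[6] = 5; a[7] = 21; a[8] = 24; a[9] = 41; a[10] = 25; a[11] = 31; a[12] = 13; a[13] = 47; a[14] = 22.
Since a[14] = a[2] = 22, the sequence is eventually periodic: after a pre-period of length 2 it cycles with period 12.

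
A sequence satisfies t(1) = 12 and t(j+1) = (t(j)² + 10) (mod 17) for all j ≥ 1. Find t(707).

1

We have t(1) = 12, t(2) = 1, t(3) = 11, t(4) = 12.
Since t(4) = t(1) = 12, the sequence is periodic with period 3.
(707 - 1) mod 3 = 1, so t(707) = t(2) = 1.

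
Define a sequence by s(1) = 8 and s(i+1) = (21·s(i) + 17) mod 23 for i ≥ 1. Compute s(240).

We have s(1) = 8,  s(2) = 1,  s(3) = 15,  s(4) = 10,  s(5) = 20,  s(6) = 0,  s(7) = 17,  s(8) = 6,  s(9) = 5,  s(10) = 7,  s(11) = 3,  s(12) = 11,  s(13) = 18,  s(14) = 4,  s(15) = 9,  s(16) = 22,  s(17) = 19,  s(18) = 2,  s(19) = 13,  s(20) = 14,  s(21) = 12,  s(22) = 16,  s(23) = 8.
Since s(23) = s(1) = 8, the sequence is periodic with period 22.
So s(240) = s(1 + ((240-1) mod 22)) = s(20) = 14.

14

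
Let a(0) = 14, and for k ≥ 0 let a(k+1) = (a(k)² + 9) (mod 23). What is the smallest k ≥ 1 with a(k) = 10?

We have a(0) = 14, a(1) = 21, a(2) = 13, a(3) = 17, a(4) = 22, a(5) = 10, a(6) = 17.
Since a(6) = a(3) = 17, the sequence is eventually periodic: after a pre-period of length 3 it cycles with period 3.
The value 10 first appears (with k ≥ 1) at a(5).

5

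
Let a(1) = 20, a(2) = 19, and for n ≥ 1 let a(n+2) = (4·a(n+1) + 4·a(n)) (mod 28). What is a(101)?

Computing terms: a(1) = 20, a(2) = 19, a(3) = 16, a(4) = 0, a(5) = 8, a(6) = 4, a(7) = 20, a(8) = 12, a(9) = 16, a(10) = 0.
Since (a(9), a(10)) = (a(3), a(4)) = (16, 0) (two consecutive terms determine the rest), the sequence is eventually periodic: after a pre-period of length 2 it cycles with period 6.
For n ≥ 3, a(n) depends only on (n - 3) mod 6. (101 - 3) mod 6 = 2, so a(101) = a(5) = 8.

8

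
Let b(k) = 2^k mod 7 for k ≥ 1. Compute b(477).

1

Computing terms: b(1) = 2, b(2) = 4, b(3) = 1, b(4) = 2.
Since b(4) = b(1) = 2, the sequence is periodic with period 3.
(477 - 1) mod 3 = 2, so b(477) = b(3) = 1.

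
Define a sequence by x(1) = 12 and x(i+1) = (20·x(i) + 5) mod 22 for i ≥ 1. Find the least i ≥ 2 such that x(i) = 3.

2

x(1) = 12; x(2) = 3; x(3) = 21; x(4) = 7; x(5) = 13; x(6) = 1; x(7) = 3.
Since x(7) = x(2) = 3, the sequence is eventually periodic: after a pre-period of length 1 it cycles with period 5.
The value 3 first appears (with i ≥ 2) at x(2).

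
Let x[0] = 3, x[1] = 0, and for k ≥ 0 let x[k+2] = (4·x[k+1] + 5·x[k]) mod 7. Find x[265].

0

x[0] = 3; x[1] = 0; x[2] = 1; x[3] = 4; x[4] = 0; x[5] = 6; x[6] = 3; x[7] = 0.
The sequence repeats with period 6.
So x[265] = x[0 + ((265-0) mod 6)] = x[1] = 0.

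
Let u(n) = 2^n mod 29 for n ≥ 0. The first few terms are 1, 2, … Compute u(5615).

Computing terms: u(0) = 1, u(1) = 2, u(2) = 4, u(3) = 8, u(4) = 16, u(5) = 3, u(6) = 6, u(7) = 12, u(8) = 24, u(9) = 19, u(10) = 9, u(11) = 18, u(12) = 7, u(13) = 14, u(14) = 28, u(15) = 27, u(16) = 25, u(17) = 21, u(18) = 13, u(19) = 26, u(20) = 23, u(21) = 17, u(22) = 5, u(23) = 10, u(24) = 20, u(25) = 11, u(26) = 22, u(27) = 15, u(28) = 1.
The sequence repeats with period 28.
(5615 - 0) mod 28 = 15, so u(5615) = u(15) = 27.

27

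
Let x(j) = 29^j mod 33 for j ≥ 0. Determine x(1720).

1

Computing terms: x(0) = 1, x(1) = 29, x(2) = 16, x(3) = 2, x(4) = 25, x(5) = 32, x(6) = 4, x(7) = 17, x(8) = 31, x(9) = 8, x(10) = 1.
Since x(10) = x(0) = 1, the sequence is periodic with period 10.
(1720 - 0) mod 10 = 0, so x(1720) = x(0) = 1.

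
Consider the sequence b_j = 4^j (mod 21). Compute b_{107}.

16

b_0 = 1; b_1 = 4; b_2 = 16; b_3 = 1.
Since b_3 = b_0 = 1, the sequence is periodic with period 3.
So b_{107} = b_{0 + ((107-0) mod 3)} = b_2 = 16.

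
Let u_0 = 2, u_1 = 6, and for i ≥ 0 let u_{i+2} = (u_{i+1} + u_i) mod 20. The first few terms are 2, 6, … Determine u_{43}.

Computing terms: u_0 = 2,  u_1 = 6,  u_2 = 8,  u_3 = 14,  u_4 = 2,  u_5 = 16,  u_6 = 18,  u_7 = 14,  u_8 = 12,  u_9 = 6,  u_{10} = 18,  u_{11} = 4,  u_{12} = 2,  u_{13} = 6.
Since (u_{12}, u_{13}) = (u_0, u_1) = (2, 6) (two consecutive terms determine the rest), the sequence is periodic with period 12.
So u_{43} = u_{0 + ((43-0) mod 12)} = u_7 = 14.

14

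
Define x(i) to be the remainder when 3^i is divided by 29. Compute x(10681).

19

Listing terms: x(1) = 3; x(2) = 9; x(3) = 27; x(4) = 23; x(5) = 11; x(6) = 4; x(7) = 12; x(8) = 7; x(9) = 21; x(10) = 5; x(11) = 15; x(12) = 16; x(13) = 19; x(14) = 28; x(15) = 26; x(16) = 20; x(17) = 2; x(18) = 6; x(19) = 18; x(20) = 25; x(21) = 17; x(22) = 22; x(23) = 8; x(24) = 24; x(25) = 14; x(26) = 13; x(27) = 10; x(28) = 1; x(29) = 3.
Since x(29) = x(1) = 3, the sequence is periodic with period 28.
(10681 - 1) mod 28 = 12, so x(10681) = x(13) = 19.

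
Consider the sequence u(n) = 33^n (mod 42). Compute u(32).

39

Computing terms: u(1) = 33; u(2) = 39; u(3) = 27; u(4) = 9; u(5) = 3; u(6) = 15; u(7) = 33.
The sequence repeats with period 6.
So u(32) = u(1 + ((32-1) mod 6)) = u(2) = 39.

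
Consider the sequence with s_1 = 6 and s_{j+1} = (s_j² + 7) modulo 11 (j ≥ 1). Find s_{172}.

5

s_1 = 6,  s_2 = 10,  s_3 = 8,  s_4 = 5,  s_5 = 10.
Since s_5 = s_2 = 10, the sequence is eventually periodic: after a pre-period of length 1 it cycles with period 3.
For j ≥ 2, s_j depends only on (j - 2) mod 3. (172 - 2) mod 3 = 2, so s_{172} = s_4 = 5.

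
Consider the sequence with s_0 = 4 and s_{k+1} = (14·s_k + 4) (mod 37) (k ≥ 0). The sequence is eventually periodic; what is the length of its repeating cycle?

12

We have s_0 = 4; s_1 = 23; s_2 = 30; s_3 = 17; s_4 = 20; s_5 = 25; s_6 = 21; s_7 = 2; s_8 = 32; s_9 = 8; s_{10} = 5; s_{11} = 0; s_{12} = 4.
Since s_{12} = s_0 = 4, the sequence is periodic with period 12.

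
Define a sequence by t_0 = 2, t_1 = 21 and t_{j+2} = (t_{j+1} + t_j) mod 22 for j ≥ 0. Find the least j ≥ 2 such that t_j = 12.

12

t_0 = 2; t_1 = 21; t_2 = 1; t_3 = 0; t_4 = 1; t_5 = 1; t_6 = 2; t_7 = 3; t_8 = 5; t_9 = 8; t_{10} = 13; t_{11} = 21; t_{12} = 12; t_{13} = 11; t_{14} = 1; t_{15} = 12; t_{16} = 13; t_{17} = 3; t_{18} = 16; t_{19} = 19; t_{20} = 13; t_{21} = 10; t_{22} = 1; t_{23} = 11; t_{24} = 12; t_{25} = 1; t_{26} = 13; t_{27} = 14; t_{28} = 5; t_{29} = 19; t_{30} = 2; t_{31} = 21.
Since (t_{30}, t_{31}) = (t_0, t_1) = (2, 21) (two consecutive terms determine the rest), the sequence is periodic with period 30.
The value 12 first appears (with j ≥ 2) at t_{12}.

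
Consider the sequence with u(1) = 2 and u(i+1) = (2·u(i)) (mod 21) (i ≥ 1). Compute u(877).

2

Listing terms: u(1) = 2, u(2) = 4, u(3) = 8, u(4) = 16, u(5) = 11, u(6) = 1, u(7) = 2.
Since u(7) = u(1) = 2, the sequence is periodic with period 6.
(877 - 1) mod 6 = 0, so u(877) = u(1) = 2.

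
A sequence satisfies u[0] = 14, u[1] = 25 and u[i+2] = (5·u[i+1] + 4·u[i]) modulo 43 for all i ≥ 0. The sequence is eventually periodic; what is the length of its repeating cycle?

u[0] = 14; u[1] = 25; u[2] = 9; u[3] = 16; u[4] = 30; u[5] = 42; u[6] = 29; u[7] = 12; u[8] = 4; u[9] = 25; u[10] = 12; u[11] = 31; u[12] = 31; u[13] = 21; u[14] = 14; u[15] = 25.
The sequence repeats with period 14.

14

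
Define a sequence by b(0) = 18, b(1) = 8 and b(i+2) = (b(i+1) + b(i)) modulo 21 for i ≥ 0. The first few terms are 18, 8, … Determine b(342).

Computing terms: b(0) = 18; b(1) = 8; b(2) = 5; b(3) = 13; b(4) = 18; b(5) = 10; b(6) = 7; b(7) = 17; b(8) = 3; b(9) = 20; b(10) = 2; b(11) = 1; b(12) = 3; b(13) = 4; b(14) = 7; b(15) = 11; b(16) = 18; b(17) = 8.
Since (b(16), b(17)) = (b(0), b(1)) = (18, 8) (two consecutive terms determine the rest), the sequence is periodic with period 16.
So b(342) = b(0 + ((342-0) mod 16)) = b(6) = 7.

7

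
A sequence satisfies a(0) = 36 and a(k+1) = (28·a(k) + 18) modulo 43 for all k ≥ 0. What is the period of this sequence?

42

Listing terms: a(0) = 36, a(1) = 37, a(2) = 22, a(3) = 32, a(4) = 11, a(5) = 25, a(6) = 30, a(7) = 41, a(8) = 5, a(9) = 29, a(10) = 13, a(11) = 38, a(12) = 7, a(13) = 42, a(14) = 33, a(15) = 39, a(16) = 35, a(17) = 9, a(18) = 12, a(19) = 10, a(20) = 40, a(21) = 20, a(22) = 19, a(23) = 34, a(24) = 24, a(25) = 2, a(26) = 31, a(27) = 26, a(28) = 15, a(29) = 8, a(30) = 27, a(31) = 0, a(32) = 18, a(33) = 6, a(34) = 14, a(35) = 23, a(36) = 17, a(37) = 21, a(38) = 4, a(39) = 1, a(40) = 3, a(41) = 16, a(42) = 36.
The sequence repeats with period 42.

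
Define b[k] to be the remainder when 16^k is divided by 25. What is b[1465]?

1

Computing terms: b[1] = 16, b[2] = 6, b[3] = 21, b[4] = 11, b[5] = 1, b[6] = 16.
The sequence repeats with period 5.
So b[1465] = b[1 + ((1465-1) mod 5)] = b[5] = 1.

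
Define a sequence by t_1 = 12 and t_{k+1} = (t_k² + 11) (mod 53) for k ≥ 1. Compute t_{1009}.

51

Listing terms: t_1 = 12,  t_2 = 49,  t_3 = 27,  t_4 = 51,  t_5 = 15,  t_6 = 24,  t_7 = 4,  t_8 = 27.
Since t_8 = t_3 = 27, the sequence is eventually periodic: after a pre-period of length 2 it cycles with period 5.
For k ≥ 3, t_k depends only on (k - 3) mod 5. (1009 - 3) mod 5 = 1, so t_{1009} = t_4 = 51.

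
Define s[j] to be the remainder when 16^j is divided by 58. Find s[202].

20

s[1] = 16,  s[2] = 24,  s[3] = 36,  s[4] = 54,  s[5] = 52,  s[6] = 20,  s[7] = 30,  s[8] = 16.
Since s[8] = s[1] = 16, the sequence is periodic with period 7.
(202 - 1) mod 7 = 5, so s[202] = s[6] = 20.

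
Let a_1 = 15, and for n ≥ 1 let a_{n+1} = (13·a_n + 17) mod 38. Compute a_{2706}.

Computing terms: a_1 = 15; a_2 = 22; a_3 = 37; a_4 = 4; a_5 = 31; a_6 = 2; a_7 = 5; a_8 = 6; a_9 = 19; a_{10} = 36; a_{11} = 29; a_{12} = 14; a_{13} = 9; a_{14} = 20; a_{15} = 11; a_{16} = 8; a_{17} = 7; a_{18} = 32; a_{19} = 15.
The sequence repeats with period 18.
(2706 - 1) mod 18 = 5, so a_{2706} = a_6 = 2.

2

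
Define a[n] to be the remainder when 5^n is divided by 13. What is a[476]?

1

a[0] = 1; a[1] = 5; a[2] = 12; a[3] = 8; a[4] = 1.
Since a[4] = a[0] = 1, the sequence is periodic with period 4.
So a[476] = a[0 + ((476-0) mod 4)] = a[0] = 1.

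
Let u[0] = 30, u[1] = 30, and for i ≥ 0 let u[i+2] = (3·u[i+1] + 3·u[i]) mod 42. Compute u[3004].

12

u[0] = 30; u[1] = 30; u[2] = 12; u[3] = 0; u[4] = 36; u[5] = 24; u[6] = 12; u[7] = 24; u[8] = 24; u[9] = 18; u[10] = 0; u[11] = 12; u[12] = 36; u[13] = 18; u[14] = 36; u[15] = 36; u[16] = 6; u[17] = 0; u[18] = 18; u[19] = 12; u[20] = 6; u[21] = 12; u[22] = 12; u[23] = 30; u[24] = 0; u[25] = 6; u[26] = 18; u[27] = 30; u[28] = 18; u[29] = 18; u[30] = 24; u[31] = 0; u[32] = 30; u[33] = 6; u[34] = 24; u[35] = 6; u[36] = 6; u[37] = 36; u[38] = 0; u[39] = 24; u[40] = 30; u[41] = 36; u[42] = 30; u[43] = 30.
Since (u[42], u[43]) = (u[0], u[1]) = (30, 30) (two consecutive terms determine the rest), the sequence is periodic with period 42.
So u[3004] = u[0 + ((3004-0) mod 42)] = u[22] = 12.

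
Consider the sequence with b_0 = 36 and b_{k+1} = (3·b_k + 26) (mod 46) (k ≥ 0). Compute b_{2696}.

42

Listing terms: b_0 = 36,  b_1 = 42,  b_2 = 14,  b_3 = 22,  b_4 = 0,  b_5 = 26,  b_6 = 12,  b_7 = 16,  b_8 = 28,  b_9 = 18,  b_{10} = 34,  b_{11} = 36.
The sequence repeats with period 11.
(2696 - 0) mod 11 = 1, so b_{2696} = b_1 = 42.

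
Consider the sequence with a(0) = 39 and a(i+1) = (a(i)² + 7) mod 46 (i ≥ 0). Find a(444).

Computing terms: a(0) = 39, a(1) = 10, a(2) = 15, a(3) = 2, a(4) = 11, a(5) = 36, a(6) = 15.
Since a(6) = a(2) = 15, the sequence is eventually periodic: after a pre-period of length 2 it cycles with period 4.
For i ≥ 2, a(i) depends only on (i - 2) mod 4. (444 - 2) mod 4 = 2, so a(444) = a(4) = 11.

11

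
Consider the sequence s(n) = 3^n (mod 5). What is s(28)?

Computing terms: s(1) = 3,  s(2) = 4,  s(3) = 2,  s(4) = 1,  s(5) = 3.
The sequence repeats with period 4.
So s(28) = s(1 + ((28-1) mod 4)) = s(4) = 1.

1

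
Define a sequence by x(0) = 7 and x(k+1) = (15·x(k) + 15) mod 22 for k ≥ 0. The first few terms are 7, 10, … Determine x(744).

9

Computing terms: x(0) = 7, x(1) = 10, x(2) = 11, x(3) = 4, x(4) = 9, x(5) = 18, x(6) = 21, x(7) = 0, x(8) = 15, x(9) = 20, x(10) = 7.
The sequence repeats with period 10.
(744 - 0) mod 10 = 4, so x(744) = x(4) = 9.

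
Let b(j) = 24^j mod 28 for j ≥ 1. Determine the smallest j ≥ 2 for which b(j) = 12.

5

Computing terms: b(1) = 24; b(2) = 16; b(3) = 20; b(4) = 4; b(5) = 12; b(6) = 8; b(7) = 24.
The sequence repeats with period 6.
The value 12 first appears (with j ≥ 2) at b(5).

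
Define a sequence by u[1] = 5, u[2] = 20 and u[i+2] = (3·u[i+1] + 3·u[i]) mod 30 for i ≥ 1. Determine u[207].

Computing terms: u[1] = 5,  u[2] = 20,  u[3] = 15,  u[4] = 15,  u[5] = 0,  u[6] = 15,  u[7] = 15.
Since (u[6], u[7]) = (u[3], u[4]) = (15, 15) (two consecutive terms determine the rest), the sequence is eventually periodic: after a pre-period of length 2 it cycles with period 3.
For i ≥ 3, u[i] depends only on (i - 3) mod 3. (207 - 3) mod 3 = 0, so u[207] = u[3] = 15.

15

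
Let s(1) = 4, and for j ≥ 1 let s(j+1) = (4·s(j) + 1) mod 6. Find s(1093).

Listing terms: s(1) = 4, s(2) = 5, s(3) = 3, s(4) = 1, s(5) = 5.
Since s(5) = s(2) = 5, the sequence is eventually periodic: after a pre-period of length 1 it cycles with period 3.
For j ≥ 2, s(j) depends only on (j - 2) mod 3. (1093 - 2) mod 3 = 2, so s(1093) = s(4) = 1.

1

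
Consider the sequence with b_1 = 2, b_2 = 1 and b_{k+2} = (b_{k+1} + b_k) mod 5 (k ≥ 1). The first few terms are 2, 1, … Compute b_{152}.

b_1 = 2,  b_2 = 1,  b_3 = 3,  b_4 = 4,  b_5 = 2,  b_6 = 1.
Since (b_5, b_6) = (b_1, b_2) = (2, 1) (two consecutive terms determine the rest), the sequence is periodic with period 4.
(152 - 1) mod 4 = 3, so b_{152} = b_4 = 4.

4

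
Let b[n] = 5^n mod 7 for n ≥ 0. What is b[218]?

4

We have b[0] = 1, b[1] = 5, b[2] = 4, b[3] = 6, b[4] = 2, b[5] = 3, b[6] = 1.
The sequence repeats with period 6.
(218 - 0) mod 6 = 2, so b[218] = b[2] = 4.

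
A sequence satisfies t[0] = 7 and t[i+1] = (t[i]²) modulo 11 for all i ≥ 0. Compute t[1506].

t[0] = 7; t[1] = 5; t[2] = 3; t[3] = 9; t[4] = 4; t[5] = 5.
Since t[5] = t[1] = 5, the sequence is eventually periodic: after a pre-period of length 1 it cycles with period 4.
For i ≥ 1, t[i] depends only on (i - 1) mod 4. (1506 - 1) mod 4 = 1, so t[1506] = t[2] = 3.

3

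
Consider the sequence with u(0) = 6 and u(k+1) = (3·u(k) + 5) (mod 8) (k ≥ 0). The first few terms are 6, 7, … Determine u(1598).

2

Computing terms: u(0) = 6; u(1) = 7; u(2) = 2; u(3) = 3; u(4) = 6.
Since u(4) = u(0) = 6, the sequence is periodic with period 4.
(1598 - 0) mod 4 = 2, so u(1598) = u(2) = 2.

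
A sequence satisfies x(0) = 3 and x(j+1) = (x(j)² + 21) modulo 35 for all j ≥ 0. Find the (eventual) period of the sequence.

6

Listing terms: x(0) = 3,  x(1) = 30,  x(2) = 11,  x(3) = 2,  x(4) = 25,  x(5) = 16,  x(6) = 32,  x(7) = 30.
Since x(7) = x(1) = 30, the sequence is eventually periodic: after a pre-period of length 1 it cycles with period 6.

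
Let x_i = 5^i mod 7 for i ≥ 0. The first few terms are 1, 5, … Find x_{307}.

Listing terms: x_0 = 1; x_1 = 5; x_2 = 4; x_3 = 6; x_4 = 2; x_5 = 3; x_6 = 1.
Since x_6 = x_0 = 1, the sequence is periodic with period 6.
So x_{307} = x_{0 + ((307-0) mod 6)} = x_1 = 5.

5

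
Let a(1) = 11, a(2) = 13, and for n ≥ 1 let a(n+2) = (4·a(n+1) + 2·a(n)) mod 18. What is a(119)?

a(1) = 11; a(2) = 13; a(3) = 2; a(4) = 16; a(5) = 14; a(6) = 16; a(7) = 2; a(8) = 4; a(9) = 2; a(10) = 16.
Since (a(9), a(10)) = (a(3), a(4)) = (2, 16) (two consecutive terms determine the rest), the sequence is eventually periodic: after a pre-period of length 2 it cycles with period 6.
For n ≥ 3, a(n) depends only on (n - 3) mod 6. (119 - 3) mod 6 = 2, so a(119) = a(5) = 14.

14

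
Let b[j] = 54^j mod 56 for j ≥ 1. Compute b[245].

b[1] = 54; b[2] = 4; b[3] = 48; b[4] = 16; b[5] = 24; b[6] = 8; b[7] = 40; b[8] = 32; b[9] = 48.
Since b[9] = b[3] = 48, the sequence is eventually periodic: after a pre-period of length 2 it cycles with period 6.
For j ≥ 3, b[j] depends only on (j - 3) mod 6. (245 - 3) mod 6 = 2, so b[245] = b[5] = 24.

24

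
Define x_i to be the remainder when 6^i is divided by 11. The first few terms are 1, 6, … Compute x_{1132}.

x_0 = 1; x_1 = 6; x_2 = 3; x_3 = 7; x_4 = 9; x_5 = 10; x_6 = 5; x_7 = 8; x_8 = 4; x_9 = 2; x_{10} = 1.
The sequence repeats with period 10.
So x_{1132} = x_{0 + ((1132-0) mod 10)} = x_2 = 3.

3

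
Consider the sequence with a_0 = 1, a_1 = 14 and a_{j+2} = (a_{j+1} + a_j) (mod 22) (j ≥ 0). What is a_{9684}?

11

Computing terms: a_0 = 1; a_1 = 14; a_2 = 15; a_3 = 7; a_4 = 0; a_5 = 7; a_6 = 7; a_7 = 14; a_8 = 21; a_9 = 13; a_{10} = 12; a_{11} = 3; a_{12} = 15; a_{13} = 18; a_{14} = 11; a_{15} = 7; a_{16} = 18; a_{17} = 3; a_{18} = 21; a_{19} = 2; a_{20} = 1; a_{21} = 3; a_{22} = 4; a_{23} = 7; a_{24} = 11; a_{25} = 18; a_{26} = 7; a_{27} = 3; a_{28} = 10; a_{29} = 13; a_{30} = 1; a_{31} = 14.
The sequence repeats with period 30.
(9684 - 0) mod 30 = 24, so a_{9684} = a_{24} = 11.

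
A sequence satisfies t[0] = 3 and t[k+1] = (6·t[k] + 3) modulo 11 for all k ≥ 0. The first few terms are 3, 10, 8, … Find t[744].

Computing terms: t[0] = 3,  t[1] = 10,  t[2] = 8,  t[3] = 7,  t[4] = 1,  t[5] = 9,  t[6] = 2,  t[7] = 4,  t[8] = 5,  t[9] = 0,  t[10] = 3.
Since t[10] = t[0] = 3, the sequence is periodic with period 10.
(744 - 0) mod 10 = 4, so t[744] = t[4] = 1.

1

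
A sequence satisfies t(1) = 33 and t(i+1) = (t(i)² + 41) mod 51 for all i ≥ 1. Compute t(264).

20

t(1) = 33, t(2) = 8, t(3) = 3, t(4) = 50, t(5) = 42, t(6) = 20, t(7) = 33.
The sequence repeats with period 6.
(264 - 1) mod 6 = 5, so t(264) = t(6) = 20.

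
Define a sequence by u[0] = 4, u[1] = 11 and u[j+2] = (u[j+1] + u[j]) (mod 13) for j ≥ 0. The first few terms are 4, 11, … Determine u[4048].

Computing terms: u[0] = 4, u[1] = 11, u[2] = 2, u[3] = 0, u[4] = 2, u[5] = 2, u[6] = 4, u[7] = 6, u[8] = 10, u[9] = 3, u[10] = 0, u[11] = 3, u[12] = 3, u[13] = 6, u[14] = 9, u[15] = 2, u[16] = 11, u[17] = 0, u[18] = 11, u[19] = 11, u[20] = 9, u[21] = 7, u[22] = 3, u[23] = 10, u[24] = 0, u[25] = 10, u[26] = 10, u[27] = 7, u[28] = 4, u[29] = 11.
The sequence repeats with period 28.
(4048 - 0) mod 28 = 16, so u[4048] = u[16] = 11.

11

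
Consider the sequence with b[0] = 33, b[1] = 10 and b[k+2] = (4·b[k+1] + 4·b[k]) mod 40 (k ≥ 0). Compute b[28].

0

b[0] = 33; b[1] = 10; b[2] = 12; b[3] = 8; b[4] = 0; b[5] = 32; b[6] = 8; b[7] = 0.
Since (b[6], b[7]) = (b[3], b[4]) = (8, 0) (two consecutive terms determine the rest), the sequence is eventually periodic: after a pre-period of length 3 it cycles with period 3.
For k ≥ 3, b[k] depends only on (k - 3) mod 3. (28 - 3) mod 3 = 1, so b[28] = b[4] = 0.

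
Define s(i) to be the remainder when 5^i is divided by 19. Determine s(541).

5

s(0) = 1; s(1) = 5; s(2) = 6; s(3) = 11; s(4) = 17; s(5) = 9; s(6) = 7; s(7) = 16; s(8) = 4; s(9) = 1.
The sequence repeats with period 9.
So s(541) = s(0 + ((541-0) mod 9)) = s(1) = 5.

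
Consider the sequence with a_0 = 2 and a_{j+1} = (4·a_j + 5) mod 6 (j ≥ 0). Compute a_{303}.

We have a_0 = 2,  a_1 = 1,  a_2 = 3,  a_3 = 5,  a_4 = 1.
Since a_4 = a_1 = 1, the sequence is eventually periodic: after a pre-period of length 1 it cycles with period 3.
For j ≥ 1, a_j depends only on (j - 1) mod 3. (303 - 1) mod 3 = 2, so a_{303} = a_3 = 5.

5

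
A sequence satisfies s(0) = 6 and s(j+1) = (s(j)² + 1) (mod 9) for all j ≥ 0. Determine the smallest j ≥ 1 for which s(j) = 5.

3

Computing terms: s(0) = 6; s(1) = 1; s(2) = 2; s(3) = 5; s(4) = 8; s(5) = 2.
Since s(5) = s(2) = 2, the sequence is eventually periodic: after a pre-period of length 2 it cycles with period 3.
The value 5 first appears (with j ≥ 1) at s(3).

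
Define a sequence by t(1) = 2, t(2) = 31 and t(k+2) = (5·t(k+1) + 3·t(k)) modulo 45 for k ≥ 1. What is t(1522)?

Listing terms: t(1) = 2,  t(2) = 31,  t(3) = 26,  t(4) = 43,  t(5) = 23,  t(6) = 19,  t(7) = 29,  t(8) = 22,  t(9) = 17,  t(10) = 16,  t(11) = 41,  t(12) = 28,  t(13) = 38,  t(14) = 4,  t(15) = 44,  t(16) = 7,  t(17) = 32,  t(18) = 1,  t(19) = 11,  t(20) = 13,  t(21) = 8,  t(22) = 34,  t(23) = 14,  t(24) = 37,  t(25) = 2,  t(26) = 31.
Since (t(25), t(26)) = (t(1), t(2)) = (2, 31) (two consecutive terms determine the rest), the sequence is periodic with period 24.
(1522 - 1) mod 24 = 9, so t(1522) = t(10) = 16.

16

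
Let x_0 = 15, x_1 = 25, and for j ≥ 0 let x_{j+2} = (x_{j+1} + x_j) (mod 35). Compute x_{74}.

30

x_0 = 15, x_1 = 25, x_2 = 5, x_3 = 30, x_4 = 0, x_5 = 30, x_6 = 30, x_7 = 25, x_8 = 20, x_9 = 10, x_{10} = 30, x_{11} = 5, x_{12} = 0, x_{13} = 5, x_{14} = 5, x_{15} = 10, x_{16} = 15, x_{17} = 25.
The sequence repeats with period 16.
(74 - 0) mod 16 = 10, so x_{74} = x_{10} = 30.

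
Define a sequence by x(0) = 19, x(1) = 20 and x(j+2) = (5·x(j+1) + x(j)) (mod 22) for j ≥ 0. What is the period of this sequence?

24

We have x(0) = 19,  x(1) = 20,  x(2) = 9,  x(3) = 21,  x(4) = 4,  x(5) = 19,  x(6) = 11,  x(7) = 8,  x(8) = 7,  x(9) = 21,  x(10) = 2,  x(11) = 9,  x(12) = 3,  x(13) = 2,  x(14) = 13,  x(15) = 1,  x(16) = 18,  x(17) = 3,  x(18) = 11,  x(19) = 14,  x(20) = 15,  x(21) = 1,  x(22) = 20,  x(23) = 13,  x(24) = 19,  x(25) = 20.
The sequence repeats with period 24.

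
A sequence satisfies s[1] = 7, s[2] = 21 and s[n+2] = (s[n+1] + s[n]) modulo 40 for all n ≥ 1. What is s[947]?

33

Listing terms: s[1] = 7,  s[2] = 21,  s[3] = 28,  s[4] = 9,  s[5] = 37,  s[6] = 6,  s[7] = 3,  s[8] = 9,  s[9] = 12,  s[10] = 21,  s[11] = 33,  s[12] = 14,  s[13] = 7,  s[14] = 21.
The sequence repeats with period 12.
(947 - 1) mod 12 = 10, so s[947] = s[11] = 33.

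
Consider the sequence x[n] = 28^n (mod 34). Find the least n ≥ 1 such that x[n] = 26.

14

We have x[0] = 1; x[1] = 28; x[2] = 2; x[3] = 22; x[4] = 4; x[5] = 10; x[6] = 8; x[7] = 20; x[8] = 16; x[9] = 6; x[10] = 32; x[11] = 12; x[12] = 30; x[13] = 24; x[14] = 26; x[15] = 14; x[16] = 18; x[17] = 28.
Since x[17] = x[1] = 28, the sequence is eventually periodic: after a pre-period of length 1 it cycles with period 16.
The value 26 first appears (with n ≥ 1) at x[14].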